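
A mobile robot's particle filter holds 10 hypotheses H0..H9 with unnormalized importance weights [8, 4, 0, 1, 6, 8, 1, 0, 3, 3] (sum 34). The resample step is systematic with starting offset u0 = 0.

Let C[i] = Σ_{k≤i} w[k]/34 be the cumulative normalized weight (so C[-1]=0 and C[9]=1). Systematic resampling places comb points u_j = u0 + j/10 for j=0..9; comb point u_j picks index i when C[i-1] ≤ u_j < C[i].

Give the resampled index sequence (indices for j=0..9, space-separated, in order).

0 0 0 1 4 4 5 5 6 8

C = [4/17, 6/17, 6/17, 13/34, 19/34, 27/34, 14/17, 14/17, 31/34, 1]
j=0: u_0=0 ∈ [0, 4/17) → index 0
j=1: u_1=1/10 ∈ [0, 4/17) → index 0
j=2: u_2=1/5 ∈ [0, 4/17) → index 0
j=3: u_3=3/10 ∈ [4/17, 6/17) → index 1
j=4: u_4=2/5 ∈ [13/34, 19/34) → index 4
j=5: u_5=1/2 ∈ [13/34, 19/34) → index 4
j=6: u_6=3/5 ∈ [19/34, 27/34) → index 5
j=7: u_7=7/10 ∈ [19/34, 27/34) → index 5
j=8: u_8=4/5 ∈ [27/34, 14/17) → index 6
j=9: u_9=9/10 ∈ [14/17, 31/34) → index 8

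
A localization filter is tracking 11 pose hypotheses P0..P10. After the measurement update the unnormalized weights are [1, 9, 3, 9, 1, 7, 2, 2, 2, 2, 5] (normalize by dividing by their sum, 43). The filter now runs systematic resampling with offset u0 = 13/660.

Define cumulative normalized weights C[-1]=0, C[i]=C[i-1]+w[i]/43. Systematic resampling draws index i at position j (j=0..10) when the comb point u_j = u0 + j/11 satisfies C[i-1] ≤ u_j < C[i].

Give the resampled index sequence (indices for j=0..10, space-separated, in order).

0 1 1 2 3 3 5 5 7 9 10

C = [1/43, 10/43, 13/43, 22/43, 23/43, 30/43, 32/43, 34/43, 36/43, 38/43, 1]
j=0: u_0=13/660 ∈ [0, 1/43) → index 0
j=1: u_1=73/660 ∈ [1/43, 10/43) → index 1
j=2: u_2=133/660 ∈ [1/43, 10/43) → index 1
j=3: u_3=193/660 ∈ [10/43, 13/43) → index 2
j=4: u_4=23/60 ∈ [13/43, 22/43) → index 3
j=5: u_5=313/660 ∈ [13/43, 22/43) → index 3
j=6: u_6=373/660 ∈ [23/43, 30/43) → index 5
j=7: u_7=433/660 ∈ [23/43, 30/43) → index 5
j=8: u_8=493/660 ∈ [32/43, 34/43) → index 7
j=9: u_9=553/660 ∈ [36/43, 38/43) → index 9
j=10: u_10=613/660 ∈ [38/43, 1) → index 10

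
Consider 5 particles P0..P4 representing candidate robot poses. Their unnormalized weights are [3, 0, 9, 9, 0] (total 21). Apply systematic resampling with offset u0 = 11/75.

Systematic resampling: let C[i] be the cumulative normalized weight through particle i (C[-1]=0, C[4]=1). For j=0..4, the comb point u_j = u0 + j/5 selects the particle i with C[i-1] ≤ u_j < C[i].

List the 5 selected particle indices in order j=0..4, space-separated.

2 2 2 3 3

C = [1/7, 1/7, 4/7, 1, 1]
j=0: u_0=11/75 ∈ [1/7, 4/7) → index 2
j=1: u_1=26/75 ∈ [1/7, 4/7) → index 2
j=2: u_2=41/75 ∈ [1/7, 4/7) → index 2
j=3: u_3=56/75 ∈ [4/7, 1) → index 3
j=4: u_4=71/75 ∈ [4/7, 1) → index 3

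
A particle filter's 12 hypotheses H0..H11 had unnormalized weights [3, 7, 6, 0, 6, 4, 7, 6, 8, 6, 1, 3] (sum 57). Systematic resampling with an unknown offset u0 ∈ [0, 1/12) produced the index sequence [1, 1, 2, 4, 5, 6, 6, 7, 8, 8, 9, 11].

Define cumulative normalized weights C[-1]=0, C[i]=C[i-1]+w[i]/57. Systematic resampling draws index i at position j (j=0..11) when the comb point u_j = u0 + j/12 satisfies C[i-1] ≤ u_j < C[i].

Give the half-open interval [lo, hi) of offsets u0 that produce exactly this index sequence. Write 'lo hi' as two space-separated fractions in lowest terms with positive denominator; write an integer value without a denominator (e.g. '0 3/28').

1/19 17/228

C = [1/19, 10/57, 16/57, 16/57, 22/57, 26/57, 11/19, 13/19, 47/57, 53/57, 18/19, 1]
j=0 picked index 1: u0 ∈ [1/19, 10/57)
j=1 picked index 1: u0 ∈ [-7/228, 7/76)
j=2 picked index 2: u0 ∈ [1/114, 13/114)
j=3 picked index 4: u0 ∈ [7/228, 31/228)
j=4 picked index 5: u0 ∈ [1/19, 7/57)
j=5 picked index 6: u0 ∈ [3/76, 37/228)
j=6 picked index 6: u0 ∈ [-5/114, 3/38)
j=7 picked index 7: u0 ∈ [-1/228, 23/228)
j=8 picked index 8: u0 ∈ [1/57, 3/19)
j=9 picked index 8: u0 ∈ [-5/76, 17/228)
j=10 picked index 9: u0 ∈ [-1/114, 11/114)
j=11 picked index 11: u0 ∈ [7/228, 1/12)
intersection: [1/19, 17/228)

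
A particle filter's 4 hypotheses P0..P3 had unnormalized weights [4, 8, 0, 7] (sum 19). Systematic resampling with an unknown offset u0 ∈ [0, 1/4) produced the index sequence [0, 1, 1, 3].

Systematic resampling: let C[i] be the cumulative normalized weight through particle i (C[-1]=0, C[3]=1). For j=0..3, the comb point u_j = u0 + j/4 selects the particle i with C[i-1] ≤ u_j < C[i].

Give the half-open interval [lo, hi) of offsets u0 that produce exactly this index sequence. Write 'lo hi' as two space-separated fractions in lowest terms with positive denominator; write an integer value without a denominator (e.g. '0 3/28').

0 5/38

C = [4/19, 12/19, 12/19, 1]
j=0 picked index 0: u0 ∈ [0, 4/19)
j=1 picked index 1: u0 ∈ [-3/76, 29/76)
j=2 picked index 1: u0 ∈ [-11/38, 5/38)
j=3 picked index 3: u0 ∈ [-9/76, 1/4)
intersection: [0, 5/38)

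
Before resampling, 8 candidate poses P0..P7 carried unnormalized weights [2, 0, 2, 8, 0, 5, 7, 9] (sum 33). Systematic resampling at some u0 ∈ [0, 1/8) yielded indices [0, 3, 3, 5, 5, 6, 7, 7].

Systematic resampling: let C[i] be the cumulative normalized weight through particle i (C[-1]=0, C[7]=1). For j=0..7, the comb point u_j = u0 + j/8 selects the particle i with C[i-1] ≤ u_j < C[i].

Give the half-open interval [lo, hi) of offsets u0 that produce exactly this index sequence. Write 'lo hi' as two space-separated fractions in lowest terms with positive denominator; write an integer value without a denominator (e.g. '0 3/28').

C = [2/33, 2/33, 4/33, 4/11, 4/11, 17/33, 8/11, 1]
j=0 picked index 0: u0 ∈ [0, 2/33)
j=1 picked index 3: u0 ∈ [-1/264, 21/88)
j=2 picked index 3: u0 ∈ [-17/132, 5/44)
j=3 picked index 5: u0 ∈ [-1/88, 37/264)
j=4 picked index 5: u0 ∈ [-3/22, 1/66)
j=5 picked index 6: u0 ∈ [-29/264, 9/88)
j=6 picked index 7: u0 ∈ [-1/44, 1/4)
j=7 picked index 7: u0 ∈ [-13/88, 1/8)
intersection: [0, 1/66)

0 1/66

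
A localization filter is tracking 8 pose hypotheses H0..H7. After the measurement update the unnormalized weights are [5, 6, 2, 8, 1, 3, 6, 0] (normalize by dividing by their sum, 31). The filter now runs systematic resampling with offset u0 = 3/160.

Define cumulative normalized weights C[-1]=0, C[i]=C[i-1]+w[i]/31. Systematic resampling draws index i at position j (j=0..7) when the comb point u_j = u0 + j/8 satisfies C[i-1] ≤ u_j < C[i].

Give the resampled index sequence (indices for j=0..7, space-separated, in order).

0 0 1 2 3 3 5 6

C = [5/31, 11/31, 13/31, 21/31, 22/31, 25/31, 1, 1]
j=0: u_0=3/160 ∈ [0, 5/31) → index 0
j=1: u_1=23/160 ∈ [0, 5/31) → index 0
j=2: u_2=43/160 ∈ [5/31, 11/31) → index 1
j=3: u_3=63/160 ∈ [11/31, 13/31) → index 2
j=4: u_4=83/160 ∈ [13/31, 21/31) → index 3
j=5: u_5=103/160 ∈ [13/31, 21/31) → index 3
j=6: u_6=123/160 ∈ [22/31, 25/31) → index 5
j=7: u_7=143/160 ∈ [25/31, 1) → index 6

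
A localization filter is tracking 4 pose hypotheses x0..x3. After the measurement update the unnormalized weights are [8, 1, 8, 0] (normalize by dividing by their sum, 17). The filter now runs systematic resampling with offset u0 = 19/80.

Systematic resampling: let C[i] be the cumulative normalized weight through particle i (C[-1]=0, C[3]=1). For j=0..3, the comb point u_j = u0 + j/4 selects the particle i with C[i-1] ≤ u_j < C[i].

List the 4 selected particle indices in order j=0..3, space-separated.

C = [8/17, 9/17, 1, 1]
j=0: u_0=19/80 ∈ [0, 8/17) → index 0
j=1: u_1=39/80 ∈ [8/17, 9/17) → index 1
j=2: u_2=59/80 ∈ [9/17, 1) → index 2
j=3: u_3=79/80 ∈ [9/17, 1) → index 2

0 1 2 2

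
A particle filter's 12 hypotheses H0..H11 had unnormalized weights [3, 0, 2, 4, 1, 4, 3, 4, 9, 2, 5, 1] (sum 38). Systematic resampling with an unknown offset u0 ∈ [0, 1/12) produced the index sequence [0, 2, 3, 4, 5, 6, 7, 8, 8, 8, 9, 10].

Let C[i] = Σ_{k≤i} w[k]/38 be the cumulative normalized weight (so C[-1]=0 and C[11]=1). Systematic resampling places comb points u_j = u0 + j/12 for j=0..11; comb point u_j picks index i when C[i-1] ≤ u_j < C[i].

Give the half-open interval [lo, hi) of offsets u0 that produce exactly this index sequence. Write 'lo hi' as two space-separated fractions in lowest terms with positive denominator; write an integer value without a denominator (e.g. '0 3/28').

0 1/114

C = [3/38, 3/38, 5/38, 9/38, 5/19, 7/19, 17/38, 21/38, 15/19, 16/19, 37/38, 1]
j=0 picked index 0: u0 ∈ [0, 3/38)
j=1 picked index 2: u0 ∈ [-1/228, 11/228)
j=2 picked index 3: u0 ∈ [-2/57, 4/57)
j=3 picked index 4: u0 ∈ [-1/76, 1/76)
j=4 picked index 5: u0 ∈ [-4/57, 2/57)
j=5 picked index 6: u0 ∈ [-11/228, 7/228)
j=6 picked index 7: u0 ∈ [-1/19, 1/19)
j=7 picked index 8: u0 ∈ [-7/228, 47/228)
j=8 picked index 8: u0 ∈ [-13/114, 7/57)
j=9 picked index 8: u0 ∈ [-15/76, 3/76)
j=10 picked index 9: u0 ∈ [-5/114, 1/114)
j=11 picked index 10: u0 ∈ [-17/228, 13/228)
intersection: [0, 1/114)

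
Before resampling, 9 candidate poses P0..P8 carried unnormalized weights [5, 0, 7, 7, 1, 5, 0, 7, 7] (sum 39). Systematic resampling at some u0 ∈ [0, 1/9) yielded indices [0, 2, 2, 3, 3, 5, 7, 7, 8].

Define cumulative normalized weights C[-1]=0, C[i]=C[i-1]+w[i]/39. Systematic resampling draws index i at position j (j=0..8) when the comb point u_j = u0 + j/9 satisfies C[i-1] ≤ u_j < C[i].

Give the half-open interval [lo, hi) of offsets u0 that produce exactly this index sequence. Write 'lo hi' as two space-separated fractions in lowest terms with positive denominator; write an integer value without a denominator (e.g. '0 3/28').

C = [5/39, 5/39, 4/13, 19/39, 20/39, 25/39, 25/39, 32/39, 1]
j=0 picked index 0: u0 ∈ [0, 5/39)
j=1 picked index 2: u0 ∈ [2/117, 23/117)
j=2 picked index 2: u0 ∈ [-11/117, 10/117)
j=3 picked index 3: u0 ∈ [-1/39, 2/13)
j=4 picked index 3: u0 ∈ [-16/117, 5/117)
j=5 picked index 5: u0 ∈ [-5/117, 10/117)
j=6 picked index 7: u0 ∈ [-1/39, 2/13)
j=7 picked index 7: u0 ∈ [-16/117, 5/117)
j=8 picked index 8: u0 ∈ [-8/117, 1/9)
intersection: [2/117, 5/117)

2/117 5/117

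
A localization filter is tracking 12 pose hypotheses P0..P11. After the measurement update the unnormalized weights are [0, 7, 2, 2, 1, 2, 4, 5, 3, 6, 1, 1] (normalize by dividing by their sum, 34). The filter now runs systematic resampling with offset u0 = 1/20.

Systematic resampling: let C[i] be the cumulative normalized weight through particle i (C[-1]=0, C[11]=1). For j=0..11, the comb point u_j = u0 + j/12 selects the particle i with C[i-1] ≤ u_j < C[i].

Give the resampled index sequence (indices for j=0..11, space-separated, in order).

C = [0, 7/34, 9/34, 11/34, 6/17, 7/17, 9/17, 23/34, 13/17, 16/17, 33/34, 1]
j=0: u_0=1/20 ∈ [0, 7/34) → index 1
j=1: u_1=2/15 ∈ [0, 7/34) → index 1
j=2: u_2=13/60 ∈ [7/34, 9/34) → index 2
j=3: u_3=3/10 ∈ [9/34, 11/34) → index 3
j=4: u_4=23/60 ∈ [6/17, 7/17) → index 5
j=5: u_5=7/15 ∈ [7/17, 9/17) → index 6
j=6: u_6=11/20 ∈ [9/17, 23/34) → index 7
j=7: u_7=19/30 ∈ [9/17, 23/34) → index 7
j=8: u_8=43/60 ∈ [23/34, 13/17) → index 8
j=9: u_9=4/5 ∈ [13/17, 16/17) → index 9
j=10: u_10=53/60 ∈ [13/17, 16/17) → index 9
j=11: u_11=29/30 ∈ [16/17, 33/34) → index 10

1 1 2 3 5 6 7 7 8 9 9 10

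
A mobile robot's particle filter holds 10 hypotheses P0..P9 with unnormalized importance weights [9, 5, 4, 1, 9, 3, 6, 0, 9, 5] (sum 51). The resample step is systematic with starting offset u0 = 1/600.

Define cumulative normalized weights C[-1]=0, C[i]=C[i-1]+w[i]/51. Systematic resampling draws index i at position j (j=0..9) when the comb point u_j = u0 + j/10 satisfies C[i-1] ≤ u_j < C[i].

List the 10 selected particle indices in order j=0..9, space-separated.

0 0 1 2 4 4 5 6 8 8

C = [3/17, 14/51, 6/17, 19/51, 28/51, 31/51, 37/51, 37/51, 46/51, 1]
j=0: u_0=1/600 ∈ [0, 3/17) → index 0
j=1: u_1=61/600 ∈ [0, 3/17) → index 0
j=2: u_2=121/600 ∈ [3/17, 14/51) → index 1
j=3: u_3=181/600 ∈ [14/51, 6/17) → index 2
j=4: u_4=241/600 ∈ [19/51, 28/51) → index 4
j=5: u_5=301/600 ∈ [19/51, 28/51) → index 4
j=6: u_6=361/600 ∈ [28/51, 31/51) → index 5
j=7: u_7=421/600 ∈ [31/51, 37/51) → index 6
j=8: u_8=481/600 ∈ [37/51, 46/51) → index 8
j=9: u_9=541/600 ∈ [37/51, 46/51) → index 8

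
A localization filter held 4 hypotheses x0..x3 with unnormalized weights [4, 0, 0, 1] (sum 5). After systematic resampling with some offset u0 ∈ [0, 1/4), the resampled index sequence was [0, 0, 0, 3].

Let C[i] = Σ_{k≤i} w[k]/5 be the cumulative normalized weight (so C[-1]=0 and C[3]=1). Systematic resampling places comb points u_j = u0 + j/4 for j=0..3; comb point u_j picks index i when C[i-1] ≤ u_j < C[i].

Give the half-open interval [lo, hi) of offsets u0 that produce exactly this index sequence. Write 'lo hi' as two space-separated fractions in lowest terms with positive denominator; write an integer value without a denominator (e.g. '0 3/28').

C = [4/5, 4/5, 4/5, 1]
j=0 picked index 0: u0 ∈ [0, 4/5)
j=1 picked index 0: u0 ∈ [-1/4, 11/20)
j=2 picked index 0: u0 ∈ [-1/2, 3/10)
j=3 picked index 3: u0 ∈ [1/20, 1/4)
intersection: [1/20, 1/4)

1/20 1/4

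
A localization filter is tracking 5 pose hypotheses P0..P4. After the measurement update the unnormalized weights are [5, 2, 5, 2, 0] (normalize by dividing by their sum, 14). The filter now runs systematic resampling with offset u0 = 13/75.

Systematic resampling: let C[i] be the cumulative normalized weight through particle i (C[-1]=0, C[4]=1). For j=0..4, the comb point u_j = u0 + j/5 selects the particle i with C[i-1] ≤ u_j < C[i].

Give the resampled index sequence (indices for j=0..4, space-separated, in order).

C = [5/14, 1/2, 6/7, 1, 1]
j=0: u_0=13/75 ∈ [0, 5/14) → index 0
j=1: u_1=28/75 ∈ [5/14, 1/2) → index 1
j=2: u_2=43/75 ∈ [1/2, 6/7) → index 2
j=3: u_3=58/75 ∈ [1/2, 6/7) → index 2
j=4: u_4=73/75 ∈ [6/7, 1) → index 3

0 1 2 2 3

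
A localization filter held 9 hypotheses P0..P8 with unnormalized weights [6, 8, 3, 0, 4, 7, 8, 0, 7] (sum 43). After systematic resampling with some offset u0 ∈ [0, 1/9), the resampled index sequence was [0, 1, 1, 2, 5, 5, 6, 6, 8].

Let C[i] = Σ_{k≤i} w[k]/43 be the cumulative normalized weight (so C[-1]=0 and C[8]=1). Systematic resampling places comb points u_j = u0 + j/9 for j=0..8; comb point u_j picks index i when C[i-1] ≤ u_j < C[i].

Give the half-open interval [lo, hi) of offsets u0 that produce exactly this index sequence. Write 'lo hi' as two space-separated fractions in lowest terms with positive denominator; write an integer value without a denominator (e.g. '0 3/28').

17/387 23/387

C = [6/43, 14/43, 17/43, 17/43, 21/43, 28/43, 36/43, 36/43, 1]
j=0 picked index 0: u0 ∈ [0, 6/43)
j=1 picked index 1: u0 ∈ [11/387, 83/387)
j=2 picked index 1: u0 ∈ [-32/387, 40/387)
j=3 picked index 2: u0 ∈ [-1/129, 8/129)
j=4 picked index 5: u0 ∈ [17/387, 80/387)
j=5 picked index 5: u0 ∈ [-26/387, 37/387)
j=6 picked index 6: u0 ∈ [-2/129, 22/129)
j=7 picked index 6: u0 ∈ [-49/387, 23/387)
j=8 picked index 8: u0 ∈ [-20/387, 1/9)
intersection: [17/387, 23/387)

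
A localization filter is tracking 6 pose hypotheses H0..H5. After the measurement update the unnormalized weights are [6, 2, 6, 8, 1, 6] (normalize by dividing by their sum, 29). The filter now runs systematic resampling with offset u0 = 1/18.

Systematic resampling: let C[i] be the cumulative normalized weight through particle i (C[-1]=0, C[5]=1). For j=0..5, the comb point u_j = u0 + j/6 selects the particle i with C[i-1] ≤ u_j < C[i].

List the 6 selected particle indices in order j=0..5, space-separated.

0 1 2 3 3 5

C = [6/29, 8/29, 14/29, 22/29, 23/29, 1]
j=0: u_0=1/18 ∈ [0, 6/29) → index 0
j=1: u_1=2/9 ∈ [6/29, 8/29) → index 1
j=2: u_2=7/18 ∈ [8/29, 14/29) → index 2
j=3: u_3=5/9 ∈ [14/29, 22/29) → index 3
j=4: u_4=13/18 ∈ [14/29, 22/29) → index 3
j=5: u_5=8/9 ∈ [23/29, 1) → index 5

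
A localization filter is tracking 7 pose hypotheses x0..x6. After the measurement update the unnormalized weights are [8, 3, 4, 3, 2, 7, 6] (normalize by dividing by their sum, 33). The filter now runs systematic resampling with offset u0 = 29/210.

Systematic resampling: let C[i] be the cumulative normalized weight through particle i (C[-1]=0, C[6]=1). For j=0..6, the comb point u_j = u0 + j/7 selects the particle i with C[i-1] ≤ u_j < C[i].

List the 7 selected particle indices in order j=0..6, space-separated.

C = [8/33, 1/3, 5/11, 6/11, 20/33, 9/11, 1]
j=0: u_0=29/210 ∈ [0, 8/33) → index 0
j=1: u_1=59/210 ∈ [8/33, 1/3) → index 1
j=2: u_2=89/210 ∈ [1/3, 5/11) → index 2
j=3: u_3=17/30 ∈ [6/11, 20/33) → index 4
j=4: u_4=149/210 ∈ [20/33, 9/11) → index 5
j=5: u_5=179/210 ∈ [9/11, 1) → index 6
j=6: u_6=209/210 ∈ [9/11, 1) → index 6

0 1 2 4 5 6 6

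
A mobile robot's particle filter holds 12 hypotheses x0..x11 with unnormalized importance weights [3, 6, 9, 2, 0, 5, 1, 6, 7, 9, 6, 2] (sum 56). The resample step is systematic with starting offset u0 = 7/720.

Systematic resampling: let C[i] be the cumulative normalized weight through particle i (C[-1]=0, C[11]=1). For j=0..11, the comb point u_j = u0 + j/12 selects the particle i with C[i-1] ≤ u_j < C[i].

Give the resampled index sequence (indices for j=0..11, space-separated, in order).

C = [3/56, 9/56, 9/28, 5/14, 5/14, 25/56, 13/28, 4/7, 39/56, 6/7, 27/28, 1]
j=0: u_0=7/720 ∈ [0, 3/56) → index 0
j=1: u_1=67/720 ∈ [3/56, 9/56) → index 1
j=2: u_2=127/720 ∈ [9/56, 9/28) → index 2
j=3: u_3=187/720 ∈ [9/56, 9/28) → index 2
j=4: u_4=247/720 ∈ [9/28, 5/14) → index 3
j=5: u_5=307/720 ∈ [5/14, 25/56) → index 5
j=6: u_6=367/720 ∈ [13/28, 4/7) → index 7
j=7: u_7=427/720 ∈ [4/7, 39/56) → index 8
j=8: u_8=487/720 ∈ [4/7, 39/56) → index 8
j=9: u_9=547/720 ∈ [39/56, 6/7) → index 9
j=10: u_10=607/720 ∈ [39/56, 6/7) → index 9
j=11: u_11=667/720 ∈ [6/7, 27/28) → index 10

0 1 2 2 3 5 7 8 8 9 9 10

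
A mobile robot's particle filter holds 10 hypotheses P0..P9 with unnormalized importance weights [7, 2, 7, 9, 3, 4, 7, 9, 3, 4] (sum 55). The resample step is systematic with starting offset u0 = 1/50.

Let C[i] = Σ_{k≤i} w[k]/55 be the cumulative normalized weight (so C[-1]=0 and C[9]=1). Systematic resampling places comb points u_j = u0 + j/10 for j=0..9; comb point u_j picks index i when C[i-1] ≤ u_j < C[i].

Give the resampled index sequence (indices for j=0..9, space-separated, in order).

C = [7/55, 9/55, 16/55, 5/11, 28/55, 32/55, 39/55, 48/55, 51/55, 1]
j=0: u_0=1/50 ∈ [0, 7/55) → index 0
j=1: u_1=3/25 ∈ [0, 7/55) → index 0
j=2: u_2=11/50 ∈ [9/55, 16/55) → index 2
j=3: u_3=8/25 ∈ [16/55, 5/11) → index 3
j=4: u_4=21/50 ∈ [16/55, 5/11) → index 3
j=5: u_5=13/25 ∈ [28/55, 32/55) → index 5
j=6: u_6=31/50 ∈ [32/55, 39/55) → index 6
j=7: u_7=18/25 ∈ [39/55, 48/55) → index 7
j=8: u_8=41/50 ∈ [39/55, 48/55) → index 7
j=9: u_9=23/25 ∈ [48/55, 51/55) → index 8

0 0 2 3 3 5 6 7 7 8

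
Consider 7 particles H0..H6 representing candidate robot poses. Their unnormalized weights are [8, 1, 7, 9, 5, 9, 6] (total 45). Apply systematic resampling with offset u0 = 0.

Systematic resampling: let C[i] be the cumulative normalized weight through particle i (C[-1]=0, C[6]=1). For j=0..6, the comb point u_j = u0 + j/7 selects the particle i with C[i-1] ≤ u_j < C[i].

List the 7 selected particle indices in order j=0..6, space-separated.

C = [8/45, 1/5, 16/45, 5/9, 2/3, 13/15, 1]
j=0: u_0=0 ∈ [0, 8/45) → index 0
j=1: u_1=1/7 ∈ [0, 8/45) → index 0
j=2: u_2=2/7 ∈ [1/5, 16/45) → index 2
j=3: u_3=3/7 ∈ [16/45, 5/9) → index 3
j=4: u_4=4/7 ∈ [5/9, 2/3) → index 4
j=5: u_5=5/7 ∈ [2/3, 13/15) → index 5
j=6: u_6=6/7 ∈ [2/3, 13/15) → index 5

0 0 2 3 4 5 5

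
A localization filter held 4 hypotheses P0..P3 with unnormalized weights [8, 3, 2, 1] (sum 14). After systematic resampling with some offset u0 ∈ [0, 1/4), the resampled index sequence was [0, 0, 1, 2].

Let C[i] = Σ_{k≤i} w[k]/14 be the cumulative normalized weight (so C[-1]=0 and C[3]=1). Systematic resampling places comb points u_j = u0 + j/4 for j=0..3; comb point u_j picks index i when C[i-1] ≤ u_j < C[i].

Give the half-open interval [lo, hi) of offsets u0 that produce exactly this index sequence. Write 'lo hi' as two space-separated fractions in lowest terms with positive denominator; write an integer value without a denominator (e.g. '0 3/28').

1/14 5/28

C = [4/7, 11/14, 13/14, 1]
j=0 picked index 0: u0 ∈ [0, 4/7)
j=1 picked index 0: u0 ∈ [-1/4, 9/28)
j=2 picked index 1: u0 ∈ [1/14, 2/7)
j=3 picked index 2: u0 ∈ [1/28, 5/28)
intersection: [1/14, 5/28)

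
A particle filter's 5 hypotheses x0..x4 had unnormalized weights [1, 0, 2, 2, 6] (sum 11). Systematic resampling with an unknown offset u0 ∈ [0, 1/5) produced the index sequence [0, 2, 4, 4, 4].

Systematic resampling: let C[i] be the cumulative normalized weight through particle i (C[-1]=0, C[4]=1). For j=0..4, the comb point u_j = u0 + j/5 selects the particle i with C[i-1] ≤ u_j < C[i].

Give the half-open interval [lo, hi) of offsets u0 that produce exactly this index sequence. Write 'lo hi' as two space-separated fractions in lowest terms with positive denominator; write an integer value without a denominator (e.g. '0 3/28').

3/55 4/55

C = [1/11, 1/11, 3/11, 5/11, 1]
j=0 picked index 0: u0 ∈ [0, 1/11)
j=1 picked index 2: u0 ∈ [-6/55, 4/55)
j=2 picked index 4: u0 ∈ [3/55, 3/5)
j=3 picked index 4: u0 ∈ [-8/55, 2/5)
j=4 picked index 4: u0 ∈ [-19/55, 1/5)
intersection: [3/55, 4/55)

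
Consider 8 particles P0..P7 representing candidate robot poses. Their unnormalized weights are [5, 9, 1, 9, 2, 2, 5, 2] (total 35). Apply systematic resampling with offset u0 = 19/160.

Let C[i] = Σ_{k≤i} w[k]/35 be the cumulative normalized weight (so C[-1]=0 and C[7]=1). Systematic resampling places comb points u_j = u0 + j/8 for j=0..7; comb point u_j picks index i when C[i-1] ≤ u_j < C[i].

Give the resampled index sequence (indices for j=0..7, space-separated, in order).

C = [1/7, 2/5, 3/7, 24/35, 26/35, 4/5, 33/35, 1]
j=0: u_0=19/160 ∈ [0, 1/7) → index 0
j=1: u_1=39/160 ∈ [1/7, 2/5) → index 1
j=2: u_2=59/160 ∈ [1/7, 2/5) → index 1
j=3: u_3=79/160 ∈ [3/7, 24/35) → index 3
j=4: u_4=99/160 ∈ [3/7, 24/35) → index 3
j=5: u_5=119/160 ∈ [26/35, 4/5) → index 5
j=6: u_6=139/160 ∈ [4/5, 33/35) → index 6
j=7: u_7=159/160 ∈ [33/35, 1) → index 7

0 1 1 3 3 5 6 7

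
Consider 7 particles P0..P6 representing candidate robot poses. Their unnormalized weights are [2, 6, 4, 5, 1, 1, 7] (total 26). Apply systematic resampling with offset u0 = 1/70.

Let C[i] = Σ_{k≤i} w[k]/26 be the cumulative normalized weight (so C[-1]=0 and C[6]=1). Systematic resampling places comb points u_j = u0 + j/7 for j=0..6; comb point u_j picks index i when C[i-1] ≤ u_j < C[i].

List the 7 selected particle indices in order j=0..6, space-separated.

0 1 1 2 3 5 6

C = [1/13, 4/13, 6/13, 17/26, 9/13, 19/26, 1]
j=0: u_0=1/70 ∈ [0, 1/13) → index 0
j=1: u_1=11/70 ∈ [1/13, 4/13) → index 1
j=2: u_2=3/10 ∈ [1/13, 4/13) → index 1
j=3: u_3=31/70 ∈ [4/13, 6/13) → index 2
j=4: u_4=41/70 ∈ [6/13, 17/26) → index 3
j=5: u_5=51/70 ∈ [9/13, 19/26) → index 5
j=6: u_6=61/70 ∈ [19/26, 1) → index 6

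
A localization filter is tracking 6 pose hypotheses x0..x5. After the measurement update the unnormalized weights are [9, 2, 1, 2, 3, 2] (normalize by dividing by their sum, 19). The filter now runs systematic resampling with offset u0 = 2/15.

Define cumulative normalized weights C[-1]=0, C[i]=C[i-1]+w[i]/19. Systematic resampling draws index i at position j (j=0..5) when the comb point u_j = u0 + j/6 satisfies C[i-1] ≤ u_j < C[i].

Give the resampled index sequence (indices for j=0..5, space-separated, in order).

C = [9/19, 11/19, 12/19, 14/19, 17/19, 1]
j=0: u_0=2/15 ∈ [0, 9/19) → index 0
j=1: u_1=3/10 ∈ [0, 9/19) → index 0
j=2: u_2=7/15 ∈ [0, 9/19) → index 0
j=3: u_3=19/30 ∈ [12/19, 14/19) → index 3
j=4: u_4=4/5 ∈ [14/19, 17/19) → index 4
j=5: u_5=29/30 ∈ [17/19, 1) → index 5

0 0 0 3 4 5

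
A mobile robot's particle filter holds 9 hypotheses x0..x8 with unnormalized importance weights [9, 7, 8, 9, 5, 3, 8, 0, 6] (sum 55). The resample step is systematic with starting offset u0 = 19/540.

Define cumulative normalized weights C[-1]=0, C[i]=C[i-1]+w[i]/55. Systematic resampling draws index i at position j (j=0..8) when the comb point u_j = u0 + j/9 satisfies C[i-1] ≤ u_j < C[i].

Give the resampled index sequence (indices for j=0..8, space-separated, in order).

C = [9/55, 16/55, 24/55, 3/5, 38/55, 41/55, 49/55, 49/55, 1]
j=0: u_0=19/540 ∈ [0, 9/55) → index 0
j=1: u_1=79/540 ∈ [0, 9/55) → index 0
j=2: u_2=139/540 ∈ [9/55, 16/55) → index 1
j=3: u_3=199/540 ∈ [16/55, 24/55) → index 2
j=4: u_4=259/540 ∈ [24/55, 3/5) → index 3
j=5: u_5=319/540 ∈ [24/55, 3/5) → index 3
j=6: u_6=379/540 ∈ [38/55, 41/55) → index 5
j=7: u_7=439/540 ∈ [41/55, 49/55) → index 6
j=8: u_8=499/540 ∈ [49/55, 1) → index 8

0 0 1 2 3 3 5 6 8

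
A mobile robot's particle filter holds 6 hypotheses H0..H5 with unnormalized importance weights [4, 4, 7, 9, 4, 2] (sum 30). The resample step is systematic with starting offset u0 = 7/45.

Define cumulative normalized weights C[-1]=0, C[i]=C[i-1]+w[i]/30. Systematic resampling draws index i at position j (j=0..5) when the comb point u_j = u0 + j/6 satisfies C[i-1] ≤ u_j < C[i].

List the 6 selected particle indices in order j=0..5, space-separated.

1 2 2 3 4 5

C = [2/15, 4/15, 1/2, 4/5, 14/15, 1]
j=0: u_0=7/45 ∈ [2/15, 4/15) → index 1
j=1: u_1=29/90 ∈ [4/15, 1/2) → index 2
j=2: u_2=22/45 ∈ [4/15, 1/2) → index 2
j=3: u_3=59/90 ∈ [1/2, 4/5) → index 3
j=4: u_4=37/45 ∈ [4/5, 14/15) → index 4
j=5: u_5=89/90 ∈ [14/15, 1) → index 5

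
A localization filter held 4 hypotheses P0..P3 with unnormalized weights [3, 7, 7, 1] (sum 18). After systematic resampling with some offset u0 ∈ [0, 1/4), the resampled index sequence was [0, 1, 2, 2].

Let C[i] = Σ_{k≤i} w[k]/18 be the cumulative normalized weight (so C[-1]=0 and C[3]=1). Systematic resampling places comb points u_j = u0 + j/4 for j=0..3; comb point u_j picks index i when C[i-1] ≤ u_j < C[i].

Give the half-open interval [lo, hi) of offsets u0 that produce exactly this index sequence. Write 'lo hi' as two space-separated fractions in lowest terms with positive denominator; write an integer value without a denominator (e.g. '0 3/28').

C = [1/6, 5/9, 17/18, 1]
j=0 picked index 0: u0 ∈ [0, 1/6)
j=1 picked index 1: u0 ∈ [-1/12, 11/36)
j=2 picked index 2: u0 ∈ [1/18, 4/9)
j=3 picked index 2: u0 ∈ [-7/36, 7/36)
intersection: [1/18, 1/6)

1/18 1/6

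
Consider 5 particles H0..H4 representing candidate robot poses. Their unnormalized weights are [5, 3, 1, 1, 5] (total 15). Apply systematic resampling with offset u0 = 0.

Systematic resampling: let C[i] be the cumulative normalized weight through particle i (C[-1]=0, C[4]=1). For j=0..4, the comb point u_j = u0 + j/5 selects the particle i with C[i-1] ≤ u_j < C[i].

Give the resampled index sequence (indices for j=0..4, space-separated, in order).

C = [1/3, 8/15, 3/5, 2/3, 1]
j=0: u_0=0 ∈ [0, 1/3) → index 0
j=1: u_1=1/5 ∈ [0, 1/3) → index 0
j=2: u_2=2/5 ∈ [1/3, 8/15) → index 1
j=3: u_3=3/5 ∈ [3/5, 2/3) → index 3
j=4: u_4=4/5 ∈ [2/3, 1) → index 4

0 0 1 3 4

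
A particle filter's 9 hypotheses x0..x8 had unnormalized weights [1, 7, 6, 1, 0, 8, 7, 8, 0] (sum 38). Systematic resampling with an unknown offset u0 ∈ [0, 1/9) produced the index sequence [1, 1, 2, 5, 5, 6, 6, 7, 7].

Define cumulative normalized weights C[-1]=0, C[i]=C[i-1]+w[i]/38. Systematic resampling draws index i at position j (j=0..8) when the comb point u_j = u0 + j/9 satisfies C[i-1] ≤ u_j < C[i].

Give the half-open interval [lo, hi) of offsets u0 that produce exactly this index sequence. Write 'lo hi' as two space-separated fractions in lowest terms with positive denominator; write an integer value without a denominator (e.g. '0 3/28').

C = [1/38, 4/19, 7/19, 15/38, 15/38, 23/38, 15/19, 1, 1]
j=0 picked index 1: u0 ∈ [1/38, 4/19)
j=1 picked index 1: u0 ∈ [-29/342, 17/171)
j=2 picked index 2: u0 ∈ [-2/171, 25/171)
j=3 picked index 5: u0 ∈ [7/114, 31/114)
j=4 picked index 5: u0 ∈ [-17/342, 55/342)
j=5 picked index 6: u0 ∈ [17/342, 40/171)
j=6 picked index 6: u0 ∈ [-7/114, 7/57)
j=7 picked index 7: u0 ∈ [2/171, 2/9)
j=8 picked index 7: u0 ∈ [-17/171, 1/9)
intersection: [7/114, 17/171)

7/114 17/171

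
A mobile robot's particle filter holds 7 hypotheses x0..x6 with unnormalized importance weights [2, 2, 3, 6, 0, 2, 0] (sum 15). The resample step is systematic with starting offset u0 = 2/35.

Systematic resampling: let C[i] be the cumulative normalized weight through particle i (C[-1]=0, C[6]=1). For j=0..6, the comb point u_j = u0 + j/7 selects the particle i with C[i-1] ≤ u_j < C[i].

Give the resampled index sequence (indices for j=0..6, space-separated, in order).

0 1 2 3 3 3 5

C = [2/15, 4/15, 7/15, 13/15, 13/15, 1, 1]
j=0: u_0=2/35 ∈ [0, 2/15) → index 0
j=1: u_1=1/5 ∈ [2/15, 4/15) → index 1
j=2: u_2=12/35 ∈ [4/15, 7/15) → index 2
j=3: u_3=17/35 ∈ [7/15, 13/15) → index 3
j=4: u_4=22/35 ∈ [7/15, 13/15) → index 3
j=5: u_5=27/35 ∈ [7/15, 13/15) → index 3
j=6: u_6=32/35 ∈ [13/15, 1) → index 5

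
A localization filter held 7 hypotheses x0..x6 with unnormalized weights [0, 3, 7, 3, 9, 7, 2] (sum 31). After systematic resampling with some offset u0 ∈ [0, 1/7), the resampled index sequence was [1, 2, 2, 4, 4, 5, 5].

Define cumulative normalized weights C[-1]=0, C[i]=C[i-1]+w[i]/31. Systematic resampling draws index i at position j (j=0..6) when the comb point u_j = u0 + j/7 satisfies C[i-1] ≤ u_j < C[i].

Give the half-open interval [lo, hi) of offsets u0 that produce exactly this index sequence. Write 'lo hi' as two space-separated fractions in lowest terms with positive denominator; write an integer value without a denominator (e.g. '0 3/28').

0 8/217

C = [0, 3/31, 10/31, 13/31, 22/31, 29/31, 1]
j=0 picked index 1: u0 ∈ [0, 3/31)
j=1 picked index 2: u0 ∈ [-10/217, 39/217)
j=2 picked index 2: u0 ∈ [-41/217, 8/217)
j=3 picked index 4: u0 ∈ [-2/217, 61/217)
j=4 picked index 4: u0 ∈ [-33/217, 30/217)
j=5 picked index 5: u0 ∈ [-1/217, 48/217)
j=6 picked index 5: u0 ∈ [-32/217, 17/217)
intersection: [0, 8/217)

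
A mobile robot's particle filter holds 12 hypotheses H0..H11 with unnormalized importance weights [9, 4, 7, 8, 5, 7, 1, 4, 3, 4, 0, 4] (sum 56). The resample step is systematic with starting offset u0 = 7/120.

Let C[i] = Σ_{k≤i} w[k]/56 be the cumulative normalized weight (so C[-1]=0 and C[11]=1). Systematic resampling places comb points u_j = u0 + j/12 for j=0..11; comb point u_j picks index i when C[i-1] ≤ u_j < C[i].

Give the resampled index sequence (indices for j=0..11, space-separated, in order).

C = [9/56, 13/56, 5/14, 1/2, 33/56, 5/7, 41/56, 45/56, 6/7, 13/14, 13/14, 1]
j=0: u_0=7/120 ∈ [0, 9/56) → index 0
j=1: u_1=17/120 ∈ [0, 9/56) → index 0
j=2: u_2=9/40 ∈ [9/56, 13/56) → index 1
j=3: u_3=37/120 ∈ [13/56, 5/14) → index 2
j=4: u_4=47/120 ∈ [5/14, 1/2) → index 3
j=5: u_5=19/40 ∈ [5/14, 1/2) → index 3
j=6: u_6=67/120 ∈ [1/2, 33/56) → index 4
j=7: u_7=77/120 ∈ [33/56, 5/7) → index 5
j=8: u_8=29/40 ∈ [5/7, 41/56) → index 6
j=9: u_9=97/120 ∈ [45/56, 6/7) → index 8
j=10: u_10=107/120 ∈ [6/7, 13/14) → index 9
j=11: u_11=39/40 ∈ [13/14, 1) → index 11

0 0 1 2 3 3 4 5 6 8 9 11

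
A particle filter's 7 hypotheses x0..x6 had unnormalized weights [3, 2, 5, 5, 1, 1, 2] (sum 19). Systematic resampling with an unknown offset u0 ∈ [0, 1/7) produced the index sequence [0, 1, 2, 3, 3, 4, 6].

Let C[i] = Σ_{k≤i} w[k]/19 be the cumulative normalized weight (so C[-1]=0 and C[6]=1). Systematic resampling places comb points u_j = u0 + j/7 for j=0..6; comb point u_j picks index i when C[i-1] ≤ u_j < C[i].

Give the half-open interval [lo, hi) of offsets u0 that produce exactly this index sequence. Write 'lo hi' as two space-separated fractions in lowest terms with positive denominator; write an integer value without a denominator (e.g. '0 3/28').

C = [3/19, 5/19, 10/19, 15/19, 16/19, 17/19, 1]
j=0 picked index 0: u0 ∈ [0, 3/19)
j=1 picked index 1: u0 ∈ [2/133, 16/133)
j=2 picked index 2: u0 ∈ [-3/133, 32/133)
j=3 picked index 3: u0 ∈ [13/133, 48/133)
j=4 picked index 3: u0 ∈ [-6/133, 29/133)
j=5 picked index 4: u0 ∈ [10/133, 17/133)
j=6 picked index 6: u0 ∈ [5/133, 1/7)
intersection: [13/133, 16/133)

13/133 16/133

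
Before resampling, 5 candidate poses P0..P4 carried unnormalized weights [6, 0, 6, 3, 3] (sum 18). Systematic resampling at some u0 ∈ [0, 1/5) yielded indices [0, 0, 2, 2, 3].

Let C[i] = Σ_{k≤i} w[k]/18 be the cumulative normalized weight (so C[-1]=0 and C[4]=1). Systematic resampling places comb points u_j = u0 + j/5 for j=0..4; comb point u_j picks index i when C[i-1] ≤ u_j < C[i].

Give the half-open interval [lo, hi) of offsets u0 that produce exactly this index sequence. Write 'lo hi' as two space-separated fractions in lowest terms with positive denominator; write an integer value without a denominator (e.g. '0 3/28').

0 1/30

C = [1/3, 1/3, 2/3, 5/6, 1]
j=0 picked index 0: u0 ∈ [0, 1/3)
j=1 picked index 0: u0 ∈ [-1/5, 2/15)
j=2 picked index 2: u0 ∈ [-1/15, 4/15)
j=3 picked index 2: u0 ∈ [-4/15, 1/15)
j=4 picked index 3: u0 ∈ [-2/15, 1/30)
intersection: [0, 1/30)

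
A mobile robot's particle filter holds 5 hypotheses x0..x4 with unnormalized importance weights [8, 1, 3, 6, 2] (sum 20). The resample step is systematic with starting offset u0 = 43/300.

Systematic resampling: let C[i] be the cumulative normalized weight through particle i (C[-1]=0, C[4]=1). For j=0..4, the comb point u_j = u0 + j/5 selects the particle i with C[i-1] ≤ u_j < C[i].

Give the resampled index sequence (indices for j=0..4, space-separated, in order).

0 0 2 3 4

C = [2/5, 9/20, 3/5, 9/10, 1]
j=0: u_0=43/300 ∈ [0, 2/5) → index 0
j=1: u_1=103/300 ∈ [0, 2/5) → index 0
j=2: u_2=163/300 ∈ [9/20, 3/5) → index 2
j=3: u_3=223/300 ∈ [3/5, 9/10) → index 3
j=4: u_4=283/300 ∈ [9/10, 1) → index 4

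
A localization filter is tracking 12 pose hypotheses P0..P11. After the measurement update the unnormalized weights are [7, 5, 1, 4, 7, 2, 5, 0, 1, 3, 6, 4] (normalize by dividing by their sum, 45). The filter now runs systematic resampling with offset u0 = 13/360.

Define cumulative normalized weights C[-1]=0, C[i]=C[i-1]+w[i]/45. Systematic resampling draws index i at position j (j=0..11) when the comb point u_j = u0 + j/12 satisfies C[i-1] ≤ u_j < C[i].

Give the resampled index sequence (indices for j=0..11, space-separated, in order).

0 0 1 2 3 4 5 6 8 10 10 11

C = [7/45, 4/15, 13/45, 17/45, 8/15, 26/45, 31/45, 31/45, 32/45, 7/9, 41/45, 1]
j=0: u_0=13/360 ∈ [0, 7/45) → index 0
j=1: u_1=43/360 ∈ [0, 7/45) → index 0
j=2: u_2=73/360 ∈ [7/45, 4/15) → index 1
j=3: u_3=103/360 ∈ [4/15, 13/45) → index 2
j=4: u_4=133/360 ∈ [13/45, 17/45) → index 3
j=5: u_5=163/360 ∈ [17/45, 8/15) → index 4
j=6: u_6=193/360 ∈ [8/15, 26/45) → index 5
j=7: u_7=223/360 ∈ [26/45, 31/45) → index 6
j=8: u_8=253/360 ∈ [31/45, 32/45) → index 8
j=9: u_9=283/360 ∈ [7/9, 41/45) → index 10
j=10: u_10=313/360 ∈ [7/9, 41/45) → index 10
j=11: u_11=343/360 ∈ [41/45, 1) → index 11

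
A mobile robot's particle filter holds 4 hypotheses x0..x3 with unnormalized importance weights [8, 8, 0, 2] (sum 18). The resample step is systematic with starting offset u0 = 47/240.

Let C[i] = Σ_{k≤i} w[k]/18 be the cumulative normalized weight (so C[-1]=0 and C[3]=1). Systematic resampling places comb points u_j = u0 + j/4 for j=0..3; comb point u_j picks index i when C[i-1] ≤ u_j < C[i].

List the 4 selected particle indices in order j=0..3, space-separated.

C = [4/9, 8/9, 8/9, 1]
j=0: u_0=47/240 ∈ [0, 4/9) → index 0
j=1: u_1=107/240 ∈ [4/9, 8/9) → index 1
j=2: u_2=167/240 ∈ [4/9, 8/9) → index 1
j=3: u_3=227/240 ∈ [8/9, 1) → index 3

0 1 1 3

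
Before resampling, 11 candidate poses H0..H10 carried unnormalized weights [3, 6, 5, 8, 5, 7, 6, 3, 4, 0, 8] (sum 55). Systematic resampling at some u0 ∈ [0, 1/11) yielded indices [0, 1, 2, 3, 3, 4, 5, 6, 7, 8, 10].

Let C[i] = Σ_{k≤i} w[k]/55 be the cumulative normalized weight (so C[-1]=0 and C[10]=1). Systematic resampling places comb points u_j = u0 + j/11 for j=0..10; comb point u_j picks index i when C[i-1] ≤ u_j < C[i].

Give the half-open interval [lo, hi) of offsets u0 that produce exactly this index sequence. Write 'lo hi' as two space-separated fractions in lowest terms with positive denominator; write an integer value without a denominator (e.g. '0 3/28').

C = [3/55, 9/55, 14/55, 2/5, 27/55, 34/55, 8/11, 43/55, 47/55, 47/55, 1]
j=0 picked index 0: u0 ∈ [0, 3/55)
j=1 picked index 1: u0 ∈ [-2/55, 4/55)
j=2 picked index 2: u0 ∈ [-1/55, 4/55)
j=3 picked index 3: u0 ∈ [-1/55, 7/55)
j=4 picked index 3: u0 ∈ [-6/55, 2/55)
j=5 picked index 4: u0 ∈ [-3/55, 2/55)
j=6 picked index 5: u0 ∈ [-3/55, 4/55)
j=7 picked index 6: u0 ∈ [-1/55, 1/11)
j=8 picked index 7: u0 ∈ [0, 3/55)
j=9 picked index 8: u0 ∈ [-2/55, 2/55)
j=10 picked index 10: u0 ∈ [-3/55, 1/11)
intersection: [0, 2/55)

0 2/55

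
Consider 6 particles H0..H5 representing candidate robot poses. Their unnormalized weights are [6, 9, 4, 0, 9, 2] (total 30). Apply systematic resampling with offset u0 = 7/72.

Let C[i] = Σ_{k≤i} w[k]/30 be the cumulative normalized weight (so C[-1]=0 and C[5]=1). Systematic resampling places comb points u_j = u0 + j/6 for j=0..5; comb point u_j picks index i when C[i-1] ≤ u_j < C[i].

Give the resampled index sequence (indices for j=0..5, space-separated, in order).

0 1 1 2 4 4

C = [1/5, 1/2, 19/30, 19/30, 14/15, 1]
j=0: u_0=7/72 ∈ [0, 1/5) → index 0
j=1: u_1=19/72 ∈ [1/5, 1/2) → index 1
j=2: u_2=31/72 ∈ [1/5, 1/2) → index 1
j=3: u_3=43/72 ∈ [1/2, 19/30) → index 2
j=4: u_4=55/72 ∈ [19/30, 14/15) → index 4
j=5: u_5=67/72 ∈ [19/30, 14/15) → index 4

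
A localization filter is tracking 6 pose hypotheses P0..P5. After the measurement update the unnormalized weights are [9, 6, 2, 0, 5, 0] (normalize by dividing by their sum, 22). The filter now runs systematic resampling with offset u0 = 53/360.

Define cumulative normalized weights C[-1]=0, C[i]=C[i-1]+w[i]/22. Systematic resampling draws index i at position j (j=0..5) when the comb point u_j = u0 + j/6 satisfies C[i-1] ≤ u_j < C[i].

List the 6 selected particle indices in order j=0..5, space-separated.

C = [9/22, 15/22, 17/22, 17/22, 1, 1]
j=0: u_0=53/360 ∈ [0, 9/22) → index 0
j=1: u_1=113/360 ∈ [0, 9/22) → index 0
j=2: u_2=173/360 ∈ [9/22, 15/22) → index 1
j=3: u_3=233/360 ∈ [9/22, 15/22) → index 1
j=4: u_4=293/360 ∈ [17/22, 1) → index 4
j=5: u_5=353/360 ∈ [17/22, 1) → index 4

0 0 1 1 4 4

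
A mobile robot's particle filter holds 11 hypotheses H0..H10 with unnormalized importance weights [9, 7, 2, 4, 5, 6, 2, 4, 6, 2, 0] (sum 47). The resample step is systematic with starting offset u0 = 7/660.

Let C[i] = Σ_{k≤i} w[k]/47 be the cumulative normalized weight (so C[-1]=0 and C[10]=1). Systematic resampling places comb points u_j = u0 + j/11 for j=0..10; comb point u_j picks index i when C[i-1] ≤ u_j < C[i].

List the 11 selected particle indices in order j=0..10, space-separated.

0 0 1 1 2 3 4 5 6 7 8

C = [9/47, 16/47, 18/47, 22/47, 27/47, 33/47, 35/47, 39/47, 45/47, 1, 1]
j=0: u_0=7/660 ∈ [0, 9/47) → index 0
j=1: u_1=67/660 ∈ [0, 9/47) → index 0
j=2: u_2=127/660 ∈ [9/47, 16/47) → index 1
j=3: u_3=17/60 ∈ [9/47, 16/47) → index 1
j=4: u_4=247/660 ∈ [16/47, 18/47) → index 2
j=5: u_5=307/660 ∈ [18/47, 22/47) → index 3
j=6: u_6=367/660 ∈ [22/47, 27/47) → index 4
j=7: u_7=427/660 ∈ [27/47, 33/47) → index 5
j=8: u_8=487/660 ∈ [33/47, 35/47) → index 6
j=9: u_9=547/660 ∈ [35/47, 39/47) → index 7
j=10: u_10=607/660 ∈ [39/47, 45/47) → index 8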